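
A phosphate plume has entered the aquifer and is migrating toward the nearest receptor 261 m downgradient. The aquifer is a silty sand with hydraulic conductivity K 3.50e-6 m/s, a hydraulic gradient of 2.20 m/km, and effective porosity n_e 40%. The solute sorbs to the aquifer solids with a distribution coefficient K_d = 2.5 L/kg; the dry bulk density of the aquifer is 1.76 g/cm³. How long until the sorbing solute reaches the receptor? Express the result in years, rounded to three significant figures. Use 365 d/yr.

K = 3.50e-6 m/s × 86400 s/d = 0.3024 m/d
q = Ki = 0.3024 × 0.0022 = 6.653e-4 m/d
v = Ki/n = 0.3024·0.0022/0.40 = 0.001663 m/d
Retardation R = 1 + ρ_b·K_d/n = 1 + 1.76×2.5/0.40 = 12.00
Contaminant velocity v_c = v/R = 0.001663/12.00 = 1.386e-4 m/d
t = L/v_c = 261/1.386e-4 = 1.883e6 d
   = 1.883e6/365 = 5160 yr

5160 years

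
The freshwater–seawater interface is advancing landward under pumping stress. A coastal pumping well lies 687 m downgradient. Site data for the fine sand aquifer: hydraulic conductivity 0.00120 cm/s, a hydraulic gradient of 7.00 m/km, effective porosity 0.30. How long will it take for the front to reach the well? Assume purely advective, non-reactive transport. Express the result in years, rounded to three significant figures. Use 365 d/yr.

K = 0.00120 cm/s × 864 = 1.037 m/d
q = Ki = 1.037 × 0.0070 = 0.007258 m/d
Seepage velocity v = q / n = 0.007258 / 0.30 = 0.02419 m/d
t = L / v = 687 / 0.02419 = 28400 d
   = 28400 / 365 = 77.8 yr

77.8 years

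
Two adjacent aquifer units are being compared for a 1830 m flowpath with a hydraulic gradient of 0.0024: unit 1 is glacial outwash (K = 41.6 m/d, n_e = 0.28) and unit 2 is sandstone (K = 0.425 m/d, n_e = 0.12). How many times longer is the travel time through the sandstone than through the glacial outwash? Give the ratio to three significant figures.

41.9

Unit 1 (glacial outwash): v = 41.6×0.0024/0.28 = 0.3566 m/d, t = 1830/0.3566 = 5132 d
Unit 2 (sandstone): v = 0.425×0.0024/0.12 = 0.008500 m/d, t = 1830/0.008500 = 215300 d
t(sandstone) / t(glacial outwash) = 215300/5132 = 41.9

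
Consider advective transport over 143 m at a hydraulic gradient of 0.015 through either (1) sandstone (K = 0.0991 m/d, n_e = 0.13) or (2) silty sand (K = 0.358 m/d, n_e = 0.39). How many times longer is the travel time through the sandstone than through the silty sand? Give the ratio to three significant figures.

Unit 1 (sandstone): v = 0.0991×0.015/0.13 = 0.01143 m/d, t = 143/0.01143 = 12510 d
Unit 2 (silty sand): v = 0.358×0.015/0.39 = 0.01377 m/d, t = 143/0.01377 = 10390 d
t(sandstone) / t(silty sand) = 12510/10390 = 1.20

1.20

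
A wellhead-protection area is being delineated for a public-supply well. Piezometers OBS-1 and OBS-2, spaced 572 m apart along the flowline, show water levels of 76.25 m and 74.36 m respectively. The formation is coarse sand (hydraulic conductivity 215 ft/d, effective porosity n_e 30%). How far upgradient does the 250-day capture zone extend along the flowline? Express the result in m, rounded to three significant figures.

Hydraulic gradient i = (76.25 − 74.36) / 572 = 1.89 / 572 = 0.003304
K = 215 ft/d × 0.3048 = 65.53 m/d
Specific discharge q = 65.53 × 0.003304 = 0.2165 m/d
Average linear velocity = 0.2165 / 0.30 = 0.7218 m/d
L = v × T = 0.7218 × 250 = 180.4 m

180 m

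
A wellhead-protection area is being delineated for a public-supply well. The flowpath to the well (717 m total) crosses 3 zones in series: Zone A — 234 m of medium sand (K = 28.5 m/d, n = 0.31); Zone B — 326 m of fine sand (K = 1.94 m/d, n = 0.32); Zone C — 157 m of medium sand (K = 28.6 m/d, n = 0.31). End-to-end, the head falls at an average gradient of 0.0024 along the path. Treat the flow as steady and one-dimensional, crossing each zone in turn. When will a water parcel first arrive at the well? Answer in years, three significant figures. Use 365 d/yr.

For zones in series the flux q is common to all zones; the equivalent conductivity is the harmonic (thickness-weighted) mean, K_eq = L_total / Σ(L_j/K_j).
Σ(L/K) = 234/28.5 + 326/1.94 + 157/28.6 = 8.211 + 168.0 + 5.490 = 181.7 d
K_eq = L_total / Σ(L/K) = 717 / 181.7 = 3.945 m/d
q = K_eq · i = 3.945 × 0.0024 = 0.009468 m/d (same in every zone)
Zone A: v = q/n = 0.009468/0.31 = 0.03054 m/d → t_A = 234/0.03054 = 7661 d
Zone B: v = q/n = 0.009468/0.32 = 0.02959 m/d → t_B = 326/0.02959 = 11020 d
Zone C: v = q/n = 0.009468/0.31 = 0.03054 m/d → t_C = 157/0.03054 = 5140 d
Total t = 7661 + 11020 + 5140 = 23820 d
   = 23820 / 365 = 65.3 yr

65.3 years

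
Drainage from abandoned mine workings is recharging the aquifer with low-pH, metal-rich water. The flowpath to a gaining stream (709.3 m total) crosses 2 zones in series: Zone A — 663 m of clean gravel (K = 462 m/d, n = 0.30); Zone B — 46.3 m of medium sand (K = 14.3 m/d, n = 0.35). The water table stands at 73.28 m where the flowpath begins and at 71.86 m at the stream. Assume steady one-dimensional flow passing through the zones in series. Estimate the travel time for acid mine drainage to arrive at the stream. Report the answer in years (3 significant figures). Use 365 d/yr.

1.94 years

Total head drop ΔH = 73.28 − 71.86 = 1.42 m
Steady 1-D flow in series ⇒ the Darcy flux q is identical in every zone and the zone head losses add (resistances L/K in series).
Σ(L/K) = 663/462 + 46.3/14.3 = 1.435 + 3.238 = 4.673 d
q = ΔH / Σ(L/K) = 1.42 / 4.673 = 0.3039 m/d (same in every zone)
Zone A: v = q/n = 0.3039/0.30 = 1.013 m/d → t_A = 663/1.013 = 654.5 d
Zone B: v = q/n = 0.3039/0.35 = 0.8682 m/d → t_B = 46.3/0.8682 = 53.33 d
Total t = 654.5 + 53.33 = 707.9 d
   = 707.9 / 365 = 1.94 yr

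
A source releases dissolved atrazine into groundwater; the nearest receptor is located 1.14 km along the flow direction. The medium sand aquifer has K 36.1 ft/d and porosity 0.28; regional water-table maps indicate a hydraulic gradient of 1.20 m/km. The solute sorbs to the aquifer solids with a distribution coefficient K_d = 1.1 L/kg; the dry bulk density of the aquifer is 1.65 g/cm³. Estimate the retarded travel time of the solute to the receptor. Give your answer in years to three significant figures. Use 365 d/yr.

K = 36.1 ft/d × 0.3048 = 11.00 m/d
Specific discharge q = 11.00 × 0.0012 = 0.01320 m/d
v_s = q/n_e = 0.01320/0.28 = 0.04716 m/d
Retardation R = 1 + ρ_b·K_d/n = 1 + 1.65×1.1/0.28 = 7.482
Contaminant velocity v_c = v/R = 0.04716/7.482 = 0.006303 m/d
L = 1.14 km = 1140 m
t = L/v_c = 1140/0.006303 = 180900 d
   = 180900/365 = 496 yr

496 years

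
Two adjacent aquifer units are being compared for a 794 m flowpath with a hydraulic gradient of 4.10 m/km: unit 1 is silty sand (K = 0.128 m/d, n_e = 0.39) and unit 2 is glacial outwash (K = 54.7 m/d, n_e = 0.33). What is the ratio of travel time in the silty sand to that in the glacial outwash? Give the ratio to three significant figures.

505

Unit 1 (silty sand): v = 0.128×0.0041/0.39 = 0.001346 m/d, t = 794/0.001346 = 590100 d
Unit 2 (glacial outwash): v = 54.7×0.0041/0.33 = 0.6796 m/d, t = 794/0.6796 = 1168 d
t(silty sand) / t(glacial outwash) = 590100/1168 = 505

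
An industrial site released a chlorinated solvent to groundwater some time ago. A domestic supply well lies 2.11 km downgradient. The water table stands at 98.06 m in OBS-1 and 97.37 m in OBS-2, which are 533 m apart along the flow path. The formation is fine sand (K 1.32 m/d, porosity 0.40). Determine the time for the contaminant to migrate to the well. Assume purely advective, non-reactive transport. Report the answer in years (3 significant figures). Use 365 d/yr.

1350 years

Hydraulic gradient i = (98.06 − 97.37) / 533 = 0.69 / 533 = 0.001295
Darcy flux q = K·i = 1.32 × 0.001295 = 0.001709 m/d
Average linear velocity = 0.001709 / 0.40 = 0.004272 m/d
L = 2.11 km = 2110 m
t = L / v = 2110 / 0.004272 = 493900 d
   = 493900 / 365 = 1350 yr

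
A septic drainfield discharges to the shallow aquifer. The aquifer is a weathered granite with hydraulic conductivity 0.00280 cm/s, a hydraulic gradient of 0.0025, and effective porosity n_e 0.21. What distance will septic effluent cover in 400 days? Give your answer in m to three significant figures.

11.5 m

K = 0.00280 cm/s × 864 = 2.419 m/d
Specific discharge q = 2.419 × 0.0025 = 0.006048 m/d
Average linear velocity = 0.006048 / 0.21 = 0.02880 m/d
L = v × T = 0.02880 × 400 = 11.52 m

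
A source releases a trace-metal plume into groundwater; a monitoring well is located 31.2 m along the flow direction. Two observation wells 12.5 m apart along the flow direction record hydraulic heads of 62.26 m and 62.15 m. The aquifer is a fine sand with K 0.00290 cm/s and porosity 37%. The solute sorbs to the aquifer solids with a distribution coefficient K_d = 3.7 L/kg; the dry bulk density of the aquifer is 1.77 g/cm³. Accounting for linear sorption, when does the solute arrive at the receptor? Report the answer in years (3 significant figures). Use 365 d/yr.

26.8 years

Hydraulic gradient i = (62.26 − 62.15) / 12.5 = 0.11 / 12.5 = 0.008800
K = 0.00290 cm/s × 864 = 2.506 m/d
Specific discharge q = 2.506 × 0.008800 = 0.02205 m/d
Seepage velocity v = q / n = 0.02205 / 0.37 = 0.05959 m/d
Retardation R = 1 + ρ_b·K_d/n = 1 + 1.77×3.7/0.37 = 18.70
Contaminant velocity v_c = v/R = 0.05959/18.70 = 0.003187 m/d
t = L/v_c = 31.2/0.003187 = 9790 d
   = 9790/365 = 26.8 yr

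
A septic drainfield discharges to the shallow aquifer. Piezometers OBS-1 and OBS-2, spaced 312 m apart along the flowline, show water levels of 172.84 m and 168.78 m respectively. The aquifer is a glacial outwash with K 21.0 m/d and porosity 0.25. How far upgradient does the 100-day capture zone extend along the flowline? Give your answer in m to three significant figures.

Hydraulic gradient i = (172.84 − 168.78) / 312 = 4.06 / 312 = 0.01301
Darcy flux q = K·i = 21.0 × 0.01301 = 0.2733 m/d
Seepage velocity v = q / n = 0.2733 / 0.25 = 1.093 m/d
L = v × T = 1.093 × 100 = 109.3 m

109 m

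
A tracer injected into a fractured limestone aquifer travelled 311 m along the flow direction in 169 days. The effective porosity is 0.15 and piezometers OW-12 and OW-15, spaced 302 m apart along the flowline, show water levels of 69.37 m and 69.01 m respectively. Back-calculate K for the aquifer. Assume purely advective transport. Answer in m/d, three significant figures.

232 m/d

Hydraulic gradient i = (69.37 − 69.01) / 302 = 0.36 / 302 = 0.001192
v = L / t = 311 / 169 = 1.840 m/d
K = v · n / i = 1.840 × 0.15 / 0.001192 = 232 m/d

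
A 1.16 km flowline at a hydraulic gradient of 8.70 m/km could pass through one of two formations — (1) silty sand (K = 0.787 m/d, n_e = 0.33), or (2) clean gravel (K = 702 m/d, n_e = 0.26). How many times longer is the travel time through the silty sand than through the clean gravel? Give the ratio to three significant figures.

1130

Unit 1 (silty sand): v = 0.787×0.0087/0.33 = 0.02075 m/d, t = 1160/0.02075 = 55910 d
Unit 2 (clean gravel): v = 702×0.0087/0.26 = 23.49 m/d, t = 1160/23.49 = 49.38 d
t(silty sand) / t(clean gravel) = 55910/49.38 = 1130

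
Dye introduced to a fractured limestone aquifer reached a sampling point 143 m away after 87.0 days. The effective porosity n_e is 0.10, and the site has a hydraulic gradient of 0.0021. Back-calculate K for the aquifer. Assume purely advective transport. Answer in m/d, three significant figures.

v = L / t = 143 / 87.0 = 1.644 m/d
K = v · n / i = 1.644 × 0.10 / 0.0021 = 78.3 m/d

78.3 m/d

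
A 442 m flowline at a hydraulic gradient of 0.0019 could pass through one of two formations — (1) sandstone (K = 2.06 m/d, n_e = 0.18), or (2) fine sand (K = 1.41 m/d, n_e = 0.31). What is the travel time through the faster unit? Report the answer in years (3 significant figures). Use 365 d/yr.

Unit 1 (sandstone): v = 2.06×0.0019/0.18 = 0.02174 m/d, t = 442/0.02174 = 20330 d
Unit 2 (fine sand): v = 1.41×0.0019/0.31 = 0.008642 m/d, t = 442/0.008642 = 51150 d
Faster: 20330 d / 365 = 55.7 yr

55.7 years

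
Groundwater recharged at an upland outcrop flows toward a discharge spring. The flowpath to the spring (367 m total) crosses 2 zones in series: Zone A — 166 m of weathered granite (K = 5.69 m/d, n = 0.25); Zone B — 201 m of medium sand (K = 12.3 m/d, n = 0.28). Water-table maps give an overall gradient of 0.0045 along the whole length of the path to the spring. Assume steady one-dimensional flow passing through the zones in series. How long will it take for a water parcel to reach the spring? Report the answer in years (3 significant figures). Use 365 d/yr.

7.38 years

For zones in series the flux q is common to all zones; the equivalent conductivity is the harmonic (thickness-weighted) mean, K_eq = L_total / Σ(L_j/K_j).
Σ(L/K) = 166/5.69 + 201/12.3 = 29.17 + 16.34 = 45.52 d
K_eq = L_total / Σ(L/K) = 367 / 45.52 = 8.063 m/d
q = K_eq · i = 8.063 × 0.0045 = 0.03628 m/d (same in every zone)
Zone A: v = q/n = 0.03628/0.25 = 0.1451 m/d → t_A = 166/0.1451 = 1144 d
Zone B: v = q/n = 0.03628/0.28 = 0.1296 m/d → t_B = 201/0.1296 = 1551 d
Total t = 1144 + 1551 = 2695 d
   = 2695 / 365 = 7.38 yr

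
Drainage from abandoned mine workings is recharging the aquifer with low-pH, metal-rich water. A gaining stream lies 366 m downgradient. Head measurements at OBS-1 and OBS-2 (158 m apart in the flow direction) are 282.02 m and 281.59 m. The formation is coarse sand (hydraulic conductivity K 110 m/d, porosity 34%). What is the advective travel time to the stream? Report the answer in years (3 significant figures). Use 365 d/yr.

Hydraulic gradient i = (282.02 − 281.59) / 158 = 0.43 / 158 = 0.002722
Specific discharge q = 110 × 0.002722 = 0.2994 m/d
v_s = q/n_e = 0.2994/0.34 = 0.8805 m/d
t = L / v = 366 / 0.8805 = 415.7 d
   = 415.7 / 365 = 1.14 yr

1.14 years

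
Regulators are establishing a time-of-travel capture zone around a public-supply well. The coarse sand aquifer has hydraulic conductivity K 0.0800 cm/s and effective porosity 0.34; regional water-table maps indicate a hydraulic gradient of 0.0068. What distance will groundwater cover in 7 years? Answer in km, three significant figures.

K = 0.0800 cm/s × 864 = 69.12 m/d
Darcy flux q = K·i = 69.12 × 0.0068 = 0.4700 m/d
Average linear velocity = 0.4700 / 0.34 = 1.382 m/d
T = 7 yr × 365 = 2555 d
L = v × T = 1.382 × 2555 = 3532 m
   = 3.53 km

3.53 km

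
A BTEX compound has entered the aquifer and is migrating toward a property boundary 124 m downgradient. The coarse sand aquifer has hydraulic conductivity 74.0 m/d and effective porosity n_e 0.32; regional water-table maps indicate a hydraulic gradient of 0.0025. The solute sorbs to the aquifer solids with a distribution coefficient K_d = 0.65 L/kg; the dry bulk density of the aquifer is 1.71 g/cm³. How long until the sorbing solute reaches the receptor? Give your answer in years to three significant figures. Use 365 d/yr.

q = Ki = 74.0 × 0.0025 = 0.1850 m/d
Average linear velocity = 0.1850 / 0.32 = 0.5781 m/d
Retardation R = 1 + ρ_b·K_d/n = 1 + 1.71×0.65/0.32 = 4.473
Contaminant velocity v_c = v/R = 0.5781/4.473 = 0.1292 m/d
t = L/v_c = 124/0.1292 = 959.5 d
   = 959.5/365 = 2.63 yr

2.63 years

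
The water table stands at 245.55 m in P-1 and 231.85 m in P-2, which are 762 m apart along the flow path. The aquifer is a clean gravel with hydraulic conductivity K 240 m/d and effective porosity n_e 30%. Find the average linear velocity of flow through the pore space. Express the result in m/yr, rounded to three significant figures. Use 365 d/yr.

5250 m/yr

Hydraulic gradient i = (245.55 − 231.85) / 762 = 13.70 / 762 = 0.01798
Specific discharge q = 240 × 0.01798 = 4.315 m/d
v = Ki/n = 240·0.01798/0.30 = 14.38 m/d
   = 14.38 × 365 = 5250 m/yr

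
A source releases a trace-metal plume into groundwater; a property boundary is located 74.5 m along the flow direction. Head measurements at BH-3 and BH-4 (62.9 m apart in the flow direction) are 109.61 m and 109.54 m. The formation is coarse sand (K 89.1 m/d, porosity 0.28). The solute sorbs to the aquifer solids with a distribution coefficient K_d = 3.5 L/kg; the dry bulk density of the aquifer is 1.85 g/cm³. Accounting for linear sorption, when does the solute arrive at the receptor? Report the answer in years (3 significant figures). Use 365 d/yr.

Hydraulic gradient i = (109.61 − 109.54) / 62.9 = 0.07 / 62.9 = 0.001113
Specific discharge q = 89.1 × 0.001113 = 0.09916 m/d
Average linear velocity = 0.09916 / 0.28 = 0.3541 m/d
Retardation R = 1 + ρ_b·K_d/n = 1 + 1.85×3.5/0.28 = 24.13
Contaminant velocity v_c = v/R = 0.3541/24.13 = 0.01468 m/d
t = L/v_c = 74.5/0.01468 = 5075 d
   = 5075/365 = 13.9 yr

13.9 years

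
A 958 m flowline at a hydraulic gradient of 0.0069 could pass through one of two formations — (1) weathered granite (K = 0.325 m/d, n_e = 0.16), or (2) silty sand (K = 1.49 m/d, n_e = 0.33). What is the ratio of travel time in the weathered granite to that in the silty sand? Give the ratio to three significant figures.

2.22

Unit 1 (weathered granite): v = 0.325×0.0069/0.16 = 0.01402 m/d, t = 958/0.01402 = 68350 d
Unit 2 (silty sand): v = 1.49×0.0069/0.33 = 0.03115 m/d, t = 958/0.03115 = 30750 d
t(weathered granite) / t(silty sand) = 68350/30750 = 2.22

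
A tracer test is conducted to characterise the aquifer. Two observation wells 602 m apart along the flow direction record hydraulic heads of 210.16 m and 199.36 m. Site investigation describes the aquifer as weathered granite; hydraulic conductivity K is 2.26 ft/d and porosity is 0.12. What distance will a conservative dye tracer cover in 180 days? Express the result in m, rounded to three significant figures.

Hydraulic gradient i = (210.16 − 199.36) / 602 = 10.80 / 602 = 0.01794
K = 2.26 ft/d × 0.3048 = 0.6888 m/d
Darcy flux q = K·i = 0.6888 × 0.01794 = 0.01236 m/d
Seepage velocity v = q / n = 0.01236 / 0.12 = 0.1030 m/d
L = v × T = 0.1030 × 180 = 18.54 m

18.5 m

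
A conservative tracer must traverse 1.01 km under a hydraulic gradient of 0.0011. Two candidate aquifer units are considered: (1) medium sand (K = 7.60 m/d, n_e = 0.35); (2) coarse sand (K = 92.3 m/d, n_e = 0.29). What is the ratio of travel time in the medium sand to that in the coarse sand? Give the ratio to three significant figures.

Unit 1 (medium sand): v = 7.60×0.0011/0.35 = 0.02389 m/d, t = 1010/0.02389 = 42280 d
Unit 2 (coarse sand): v = 92.3×0.0011/0.29 = 0.3501 m/d, t = 1010/0.3501 = 2885 d
t(medium sand) / t(coarse sand) = 42280/2885 = 14.7

14.7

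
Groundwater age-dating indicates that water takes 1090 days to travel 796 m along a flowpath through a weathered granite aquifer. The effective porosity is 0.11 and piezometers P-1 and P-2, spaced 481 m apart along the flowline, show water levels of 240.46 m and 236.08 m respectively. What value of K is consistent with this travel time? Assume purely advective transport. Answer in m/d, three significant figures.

8.82 m/d

Hydraulic gradient i = (240.46 − 236.08) / 481 = 4.38 / 481 = 0.009106
v = L / t = 796 / 1090 = 0.7303 m/d
K = v · n / i = 0.7303 × 0.11 / 0.009106 = 8.82 m/d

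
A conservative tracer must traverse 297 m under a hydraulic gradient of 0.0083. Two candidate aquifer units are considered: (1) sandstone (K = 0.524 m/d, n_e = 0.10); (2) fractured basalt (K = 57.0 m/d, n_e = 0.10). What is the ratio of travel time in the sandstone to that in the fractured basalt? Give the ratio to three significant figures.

Unit 1 (sandstone): v = 0.524×0.0083/0.10 = 0.04349 m/d, t = 297/0.04349 = 6829 d
Unit 2 (fractured basalt): v = 57.0×0.0083/0.10 = 4.731 m/d, t = 297/4.731 = 62.78 d
t(sandstone) / t(fractured basalt) = 6829/62.78 = 109

109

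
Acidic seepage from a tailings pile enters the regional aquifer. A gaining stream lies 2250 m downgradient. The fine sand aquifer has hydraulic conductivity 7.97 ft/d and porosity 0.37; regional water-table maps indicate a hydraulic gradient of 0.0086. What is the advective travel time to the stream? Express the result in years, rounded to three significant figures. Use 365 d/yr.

K = 7.97 ft/d × 0.3048 = 2.429 m/d
q = Ki = 2.429 × 0.0086 = 0.02089 m/d
Seepage velocity v = q / n = 0.02089 / 0.37 = 0.05646 m/d
t = L / v = 2250 / 0.05646 = 39850 d
   = 39850 / 365 = 109 yr

109 years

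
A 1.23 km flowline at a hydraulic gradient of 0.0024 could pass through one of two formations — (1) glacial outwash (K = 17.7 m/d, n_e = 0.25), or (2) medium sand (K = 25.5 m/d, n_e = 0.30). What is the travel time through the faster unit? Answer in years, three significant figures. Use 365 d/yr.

16.5 years

Unit 1 (glacial outwash): v = 17.7×0.0024/0.25 = 0.1699 m/d, t = 1230/0.1699 = 7239 d
Unit 2 (medium sand): v = 25.5×0.0024/0.30 = 0.2040 m/d, t = 1230/0.2040 = 6029 d
Faster: 6029 d / 365 = 16.5 yr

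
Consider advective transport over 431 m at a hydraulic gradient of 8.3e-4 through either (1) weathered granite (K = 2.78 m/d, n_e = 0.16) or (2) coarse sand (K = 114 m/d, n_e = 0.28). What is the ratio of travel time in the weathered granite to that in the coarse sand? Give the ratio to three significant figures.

Unit 1 (weathered granite): v = 2.78×8.3e-4/0.16 = 0.01442 m/d, t = 431/0.01442 = 29890 d
Unit 2 (coarse sand): v = 114×8.3e-4/0.28 = 0.3379 m/d, t = 431/0.3379 = 1275 d
t(weathered granite) / t(coarse sand) = 29890/1275 = 23.4

23.4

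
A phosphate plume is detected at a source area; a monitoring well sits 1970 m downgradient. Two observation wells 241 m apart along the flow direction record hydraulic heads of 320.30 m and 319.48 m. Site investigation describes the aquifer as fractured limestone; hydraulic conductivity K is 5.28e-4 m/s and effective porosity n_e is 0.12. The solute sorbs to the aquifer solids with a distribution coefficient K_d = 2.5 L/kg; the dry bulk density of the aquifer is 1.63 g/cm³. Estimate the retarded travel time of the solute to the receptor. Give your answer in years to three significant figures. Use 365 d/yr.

Hydraulic gradient i = (320.30 − 319.48) / 241 = 0.82 / 241 = 0.003402
K = 5.28e-4 m/s × 86400 s/d = 45.62 m/d
q = Ki = 45.62 × 0.003402 = 0.1552 m/d
v_s = q/n_e = 0.1552/0.12 = 1.293 m/d
Retardation R = 1 + ρ_b·K_d/n = 1 + 1.63×2.5/0.12 = 34.96
Contaminant velocity v_c = v/R = 1.293/34.96 = 0.03700 m/d
t = L/v_c = 1970/0.03700 = 53240 d
   = 53240/365 = 146 yr

146 years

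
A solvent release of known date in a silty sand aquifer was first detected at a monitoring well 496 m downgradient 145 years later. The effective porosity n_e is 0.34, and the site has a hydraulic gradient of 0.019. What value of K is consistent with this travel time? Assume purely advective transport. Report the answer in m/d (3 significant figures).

0.168 m/d

t = 145 years = 52930 d
v = L / t = 496 / 52930 = 0.009372 m/d
K = v · n / i = 0.009372 × 0.34 / 0.019 = 0.168 m/d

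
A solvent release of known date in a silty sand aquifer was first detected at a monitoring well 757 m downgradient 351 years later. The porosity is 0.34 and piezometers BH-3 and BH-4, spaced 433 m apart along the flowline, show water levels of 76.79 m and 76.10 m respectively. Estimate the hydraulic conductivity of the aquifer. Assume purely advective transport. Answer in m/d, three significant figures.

1.26 m/d

Hydraulic gradient i = (76.79 − 76.10) / 433 = 0.69 / 433 = 0.001594
t = 351 years = 128100 d
v = L / t = 757 / 128100 = 0.005909 m/d
K = v · n / i = 0.005909 × 0.34 / 0.001594 = 1.26 m/d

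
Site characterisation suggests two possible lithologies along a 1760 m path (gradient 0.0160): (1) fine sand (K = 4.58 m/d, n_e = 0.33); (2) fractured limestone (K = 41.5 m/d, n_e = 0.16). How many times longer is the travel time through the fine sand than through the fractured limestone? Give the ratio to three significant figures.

Unit 1 (fine sand): v = 4.58×0.016/0.33 = 0.2221 m/d, t = 1760/0.2221 = 7926 d
Unit 2 (fractured limestone): v = 41.5×0.016/0.16 = 4.150 m/d, t = 1760/4.150 = 424.1 d
t(fine sand) / t(fractured limestone) = 7926/424.1 = 18.7

18.7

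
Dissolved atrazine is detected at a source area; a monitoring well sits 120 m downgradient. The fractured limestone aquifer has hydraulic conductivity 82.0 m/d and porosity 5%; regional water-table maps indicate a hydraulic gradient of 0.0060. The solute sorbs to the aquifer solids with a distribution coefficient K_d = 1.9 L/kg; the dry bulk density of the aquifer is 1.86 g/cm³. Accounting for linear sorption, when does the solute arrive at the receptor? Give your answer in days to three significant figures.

q = Ki = 82.0 × 0.0060 = 0.4920 m/d
Seepage velocity v = q / n = 0.4920 / 0.05 = 9.840 m/d
Retardation R = 1 + ρ_b·K_d/n = 1 + 1.86×1.9/0.05 = 71.68
Contaminant velocity v_c = v/R = 9.840/71.68 = 0.1373 m/d
t = L/v_c = 120/0.1373 = 874.1 d

874 days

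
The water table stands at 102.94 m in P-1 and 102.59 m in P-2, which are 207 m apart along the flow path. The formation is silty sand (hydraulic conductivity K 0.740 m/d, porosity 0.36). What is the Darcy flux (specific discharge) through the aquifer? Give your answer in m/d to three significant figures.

Hydraulic gradient i = (102.94 − 102.59) / 207 = 0.35 / 207 = 0.001691
Darcy flux q = K·i = 0.740 × 0.001691 = 0.001251 m/d

0.00125 m/d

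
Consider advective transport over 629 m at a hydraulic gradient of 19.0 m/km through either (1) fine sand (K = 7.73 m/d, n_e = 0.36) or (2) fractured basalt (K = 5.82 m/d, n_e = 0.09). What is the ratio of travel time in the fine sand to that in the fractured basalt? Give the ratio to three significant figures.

3.01

Unit 1 (fine sand): v = 7.73×0.019/0.36 = 0.4080 m/d, t = 629/0.4080 = 1542 d
Unit 2 (fractured basalt): v = 5.82×0.019/0.09 = 1.229 m/d, t = 629/1.229 = 511.9 d
t(fine sand) / t(fractured basalt) = 1542/511.9 = 3.01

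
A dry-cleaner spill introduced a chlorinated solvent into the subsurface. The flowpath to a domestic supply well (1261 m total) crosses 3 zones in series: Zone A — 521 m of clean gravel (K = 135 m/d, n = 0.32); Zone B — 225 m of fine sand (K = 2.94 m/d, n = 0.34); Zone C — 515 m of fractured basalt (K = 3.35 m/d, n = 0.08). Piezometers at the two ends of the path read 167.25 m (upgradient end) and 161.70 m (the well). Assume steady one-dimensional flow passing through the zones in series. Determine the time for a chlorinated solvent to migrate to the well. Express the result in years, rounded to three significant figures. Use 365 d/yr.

Total head drop ΔH = 167.25 − 161.70 = 5.55 m
Continuity: the same q passes through each zone, so ΔH = q·Σ(L_j/K_j) — the zones act as resistances in series.
Σ(L/K) = 521/135 + 225/2.94 + 515/3.35 = 3.859 + 76.53 + 153.7 = 234.1 d
q = ΔH / Σ(L/K) = 5.55 / 234.1 = 0.02371 m/d (same in every zone)
Zone A: v = q/n = 0.02371/0.32 = 0.07408 m/d → t_A = 521/0.07408 = 7033 d
Zone B: v = q/n = 0.02371/0.34 = 0.06972 m/d → t_B = 225/0.06972 = 3227 d
Zone C: v = q/n = 0.02371/0.08 = 0.2963 m/d → t_C = 515/0.2963 = 1738 d
Total t = 7033 + 3227 + 1738 = 12000 d
   = 12000 / 365 = 32.9 yr

32.9 years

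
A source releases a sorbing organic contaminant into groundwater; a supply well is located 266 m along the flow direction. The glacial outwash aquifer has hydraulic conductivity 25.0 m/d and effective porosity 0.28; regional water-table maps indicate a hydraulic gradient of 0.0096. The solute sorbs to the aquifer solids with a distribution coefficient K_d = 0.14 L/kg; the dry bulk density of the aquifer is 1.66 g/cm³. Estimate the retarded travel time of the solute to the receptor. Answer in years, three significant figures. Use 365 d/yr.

Darcy flux q = K·i = 25.0 × 0.0096 = 0.2400 m/d
v = Ki/n = 25.0·0.0096/0.28 = 0.8571 m/d
Retardation R = 1 + ρ_b·K_d/n = 1 + 1.66×0.14/0.28 = 1.830
Contaminant velocity v_c = v/R = 0.8571/1.830 = 0.4684 m/d
t = L/v_c = 266/0.4684 = 567.9 d
   = 567.9/365 = 1.56 yr

1.56 years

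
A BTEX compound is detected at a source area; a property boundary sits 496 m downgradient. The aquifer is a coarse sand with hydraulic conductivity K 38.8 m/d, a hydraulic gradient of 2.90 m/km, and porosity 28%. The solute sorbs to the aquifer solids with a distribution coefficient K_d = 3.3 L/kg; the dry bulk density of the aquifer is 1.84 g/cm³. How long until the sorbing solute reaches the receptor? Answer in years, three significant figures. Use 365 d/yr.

76.7 years

q = Ki = 38.8 × 0.0029 = 0.1125 m/d
v_s = q/n_e = 0.1125/0.28 = 0.4019 m/d
Retardation R = 1 + ρ_b·K_d/n = 1 + 1.84×3.3/0.28 = 22.69
Contaminant velocity v_c = v/R = 0.4019/22.69 = 0.01771 m/d
t = L/v_c = 496/0.01771 = 28000 d
   = 28000/365 = 76.7 yr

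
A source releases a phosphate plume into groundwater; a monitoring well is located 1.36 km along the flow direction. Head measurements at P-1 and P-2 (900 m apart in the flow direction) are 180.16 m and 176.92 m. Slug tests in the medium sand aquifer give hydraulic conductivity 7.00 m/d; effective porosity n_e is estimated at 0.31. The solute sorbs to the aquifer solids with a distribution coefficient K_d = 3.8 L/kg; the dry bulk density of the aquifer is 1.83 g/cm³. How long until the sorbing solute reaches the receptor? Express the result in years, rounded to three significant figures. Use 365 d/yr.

1070 years

Hydraulic gradient i = (180.16 − 176.92) / 900 = 3.24 / 900 = 0.003600
q = Ki = 7.00 × 0.003600 = 0.02520 m/d
v_s = q/n_e = 0.02520/0.31 = 0.08129 m/d
Retardation R = 1 + ρ_b·K_d/n = 1 + 1.83×3.8/0.31 = 23.43
Contaminant velocity v_c = v/R = 0.08129/23.43 = 0.003469 m/d
L = 1.36 km = 1360 m
t = L/v_c = 1360/0.003469 = 392000 d
   = 392000/365 = 1070 yr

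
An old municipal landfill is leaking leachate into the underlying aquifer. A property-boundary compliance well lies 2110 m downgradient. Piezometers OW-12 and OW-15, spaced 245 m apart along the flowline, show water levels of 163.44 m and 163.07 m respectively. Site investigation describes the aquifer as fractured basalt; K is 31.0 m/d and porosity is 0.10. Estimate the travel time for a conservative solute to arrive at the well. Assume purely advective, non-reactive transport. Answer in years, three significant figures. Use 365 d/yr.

12.3 years

Hydraulic gradient i = (163.44 − 163.07) / 245 = 0.37 / 245 = 0.001510
Specific discharge q = 31.0 × 0.001510 = 0.04682 m/d
v_s = q/n_e = 0.04682/0.10 = 0.4682 m/d
t = L / v = 2110 / 0.4682 = 4507 d
   = 4507 / 365 = 12.3 yr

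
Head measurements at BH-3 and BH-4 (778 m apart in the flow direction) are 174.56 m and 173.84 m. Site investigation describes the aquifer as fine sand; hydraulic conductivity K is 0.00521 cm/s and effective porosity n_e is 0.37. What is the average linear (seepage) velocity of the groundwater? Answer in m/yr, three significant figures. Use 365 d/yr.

Hydraulic gradient i = (174.56 − 173.84) / 778 = 0.72 / 778 = 9.254e-4
K = 0.00521 cm/s × 864 = 4.501 m/d
Darcy flux q = K·i = 4.501 × 9.254e-4 = 0.004166 m/d
v_s = q/n_e = 0.004166/0.37 = 0.01126 m/d
   = 0.01126 × 365 = 4.11 m/yr

4.11 m/yr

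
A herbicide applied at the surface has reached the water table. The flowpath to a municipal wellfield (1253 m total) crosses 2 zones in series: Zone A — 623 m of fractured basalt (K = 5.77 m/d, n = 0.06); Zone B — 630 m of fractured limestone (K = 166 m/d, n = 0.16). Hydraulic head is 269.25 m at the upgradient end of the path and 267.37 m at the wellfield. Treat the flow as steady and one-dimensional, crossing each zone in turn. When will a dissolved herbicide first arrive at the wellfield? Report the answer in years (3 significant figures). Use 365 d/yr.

Total head drop ΔH = 269.25 − 267.37 = 1.88 m
Continuity: the same q passes through each zone, so ΔH = q·Σ(L_j/K_j) — the zones act as resistances in series.
Σ(L/K) = 623/5.77 + 630/166 = 108.0 + 3.795 = 111.8 d
q = ΔH / Σ(L/K) = 1.88 / 111.8 = 0.01682 m/d (same in every zone)
Zone A: v = q/n = 0.01682/0.06 = 0.2803 m/d → t_A = 623/0.2803 = 2222 d
Zone B: v = q/n = 0.01682/0.16 = 0.1051 m/d → t_B = 630/0.1051 = 5993 d
Total t = 2222 + 5993 = 8215 d
   = 8215 / 365 = 22.5 yr

22.5 years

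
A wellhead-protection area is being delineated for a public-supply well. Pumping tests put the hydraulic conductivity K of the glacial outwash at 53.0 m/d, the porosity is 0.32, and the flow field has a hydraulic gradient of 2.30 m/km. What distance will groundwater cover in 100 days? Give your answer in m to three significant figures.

38.1 m

Specific discharge q = 53.0 × 0.0023 = 0.1219 m/d
Average linear velocity = 0.1219 / 0.32 = 0.3809 m/d
L = v × T = 0.3809 × 100 = 38.09 m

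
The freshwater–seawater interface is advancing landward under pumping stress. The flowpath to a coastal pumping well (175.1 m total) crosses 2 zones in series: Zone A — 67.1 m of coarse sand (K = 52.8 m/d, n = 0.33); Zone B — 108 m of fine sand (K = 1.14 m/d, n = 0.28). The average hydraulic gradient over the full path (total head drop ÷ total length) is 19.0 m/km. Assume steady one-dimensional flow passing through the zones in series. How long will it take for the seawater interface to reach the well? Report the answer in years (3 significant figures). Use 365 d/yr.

Steady 1-D flow in series ⇒ the Darcy flux q is identical in every zone and the zone head losses add (resistances L/K in series).
Σ(L/K) = 67.1/52.8 + 108/1.14 = 1.271 + 94.74 = 96.01 d
K_eq = L_total / Σ(L/K) = 175.1 / 96.01 = 1.824 m/d
q = K_eq · i = 1.824 × 0.019 = 0.03465 m/d (same in every zone)
Zone A: v = q/n = 0.03465/0.33 = 0.1050 m/d → t_A = 67.1/0.1050 = 639.0 d
Zone B: v = q/n = 0.03465/0.28 = 0.1238 m/d → t_B = 108/0.1238 = 872.7 d
Total t = 639.0 + 872.7 = 1512 d
   = 1512 / 365 = 4.14 yr

4.14 years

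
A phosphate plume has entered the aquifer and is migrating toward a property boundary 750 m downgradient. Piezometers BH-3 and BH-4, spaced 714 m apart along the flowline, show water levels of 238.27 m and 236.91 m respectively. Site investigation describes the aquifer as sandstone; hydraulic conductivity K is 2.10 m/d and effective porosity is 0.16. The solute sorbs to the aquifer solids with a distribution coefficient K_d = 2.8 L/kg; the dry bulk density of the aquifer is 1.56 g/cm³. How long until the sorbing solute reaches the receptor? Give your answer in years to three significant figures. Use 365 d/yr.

2330 years

Hydraulic gradient i = (238.27 − 236.91) / 714 = 1.36 / 714 = 0.001905
q = Ki = 2.10 × 0.001905 = 0.004000 m/d
Seepage velocity v = q / n = 0.004000 / 0.16 = 0.02500 m/d
Retardation R = 1 + ρ_b·K_d/n = 1 + 1.56×2.8/0.16 = 28.30
Contaminant velocity v_c = v/R = 0.02500/28.30 = 8.834e-4 m/d
t = L/v_c = 750/8.834e-4 = 849000 d
   = 849000/365 = 2330 yr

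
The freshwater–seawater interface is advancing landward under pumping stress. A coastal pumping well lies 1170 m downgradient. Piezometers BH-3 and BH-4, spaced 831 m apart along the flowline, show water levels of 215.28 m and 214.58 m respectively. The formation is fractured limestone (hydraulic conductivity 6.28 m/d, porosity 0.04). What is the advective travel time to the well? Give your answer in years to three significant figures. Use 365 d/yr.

Hydraulic gradient i = (215.28 − 214.58) / 831 = 0.70 / 831 = 8.424e-4
Darcy flux q = K·i = 6.28 × 8.424e-4 = 0.005290 m/d
Average linear velocity = 0.005290 / 0.04 = 0.1323 m/d
t = L / v = 1170 / 0.1323 = 8847 d
   = 8847 / 365 = 24.2 yr

24.2 years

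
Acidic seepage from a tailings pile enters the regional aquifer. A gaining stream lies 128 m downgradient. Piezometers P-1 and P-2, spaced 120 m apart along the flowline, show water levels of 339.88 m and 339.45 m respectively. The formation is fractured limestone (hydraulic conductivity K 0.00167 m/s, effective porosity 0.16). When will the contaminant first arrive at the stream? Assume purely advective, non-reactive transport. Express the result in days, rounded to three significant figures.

Hydraulic gradient i = (339.88 − 339.45) / 120 = 0.43 / 120 = 0.003583
K = 0.00167 m/s × 86400 s/d = 144.3 m/d
Darcy flux q = K·i = 144.3 × 0.003583 = 0.5170 m/d
v_s = q/n_e = 0.5170/0.16 = 3.231 m/d
t = L / v = 128 / 3.231 = 39.61 d

39.6 days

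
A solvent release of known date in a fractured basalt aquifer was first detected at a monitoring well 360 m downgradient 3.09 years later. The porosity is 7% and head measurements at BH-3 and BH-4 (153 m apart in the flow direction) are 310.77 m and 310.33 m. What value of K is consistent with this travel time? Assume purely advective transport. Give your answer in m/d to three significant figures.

7.77 m/d

Hydraulic gradient i = (310.77 − 310.33) / 153 = 0.44 / 153 = 0.002876
t = 3.09 years = 1128 d
v = L / t = 360 / 1128 = 0.3192 m/d
K = v · n / i = 0.3192 × 0.07 / 0.002876 = 7.77 m/d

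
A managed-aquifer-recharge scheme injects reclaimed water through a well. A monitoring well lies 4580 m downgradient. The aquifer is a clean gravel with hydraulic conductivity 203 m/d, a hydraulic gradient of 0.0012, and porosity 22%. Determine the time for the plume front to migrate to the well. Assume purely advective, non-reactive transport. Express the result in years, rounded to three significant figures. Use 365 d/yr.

Darcy flux q = K·i = 203 × 0.0012 = 0.2436 m/d
v_s = q/n_e = 0.2436/0.22 = 1.107 m/d
t = L / v = 4580 / 1.107 = 4136 d
   = 4136 / 365 = 11.3 yr

11.3 years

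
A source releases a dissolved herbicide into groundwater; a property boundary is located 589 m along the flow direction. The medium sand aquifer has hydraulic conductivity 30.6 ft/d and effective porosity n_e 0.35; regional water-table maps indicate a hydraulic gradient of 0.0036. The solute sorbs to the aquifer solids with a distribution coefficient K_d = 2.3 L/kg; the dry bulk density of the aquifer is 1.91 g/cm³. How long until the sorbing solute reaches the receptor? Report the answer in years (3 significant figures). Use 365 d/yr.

K = 30.6 ft/d × 0.3048 = 9.327 m/d
Specific discharge q = 9.327 × 0.0036 = 0.03358 m/d
v = Ki/n = 9.327·0.0036/0.35 = 0.09593 m/d
Retardation R = 1 + ρ_b·K_d/n = 1 + 1.91×2.3/0.35 = 13.55
Contaminant velocity v_c = v/R = 0.09593/13.55 = 0.007079 m/d
t = L/v_c = 589/0.007079 = 83200 d
   = 83200/365 = 228 yr

228 years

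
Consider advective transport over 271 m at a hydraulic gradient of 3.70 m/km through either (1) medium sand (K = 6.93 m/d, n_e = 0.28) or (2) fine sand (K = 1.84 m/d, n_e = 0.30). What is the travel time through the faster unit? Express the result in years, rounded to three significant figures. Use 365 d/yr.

Unit 1 (medium sand): v = 6.93×0.0037/0.28 = 0.09157 m/d, t = 271/0.09157 = 2959 d
Unit 2 (fine sand): v = 1.84×0.0037/0.30 = 0.02269 m/d, t = 271/0.02269 = 11940 d
Faster: 2959 d / 365 = 8.11 yr

8.11 years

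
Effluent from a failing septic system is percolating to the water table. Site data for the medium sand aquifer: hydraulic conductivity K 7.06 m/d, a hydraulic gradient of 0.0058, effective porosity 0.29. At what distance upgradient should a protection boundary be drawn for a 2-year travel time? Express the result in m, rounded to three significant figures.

Darcy flux q = K·i = 7.06 × 0.0058 = 0.04095 m/d
Seepage velocity v = q / n = 0.04095 / 0.29 = 0.1412 m/d
T = 2 yr × 365 = 730 d
L = v × T = 0.1412 × 730 = 103.1 m

103 m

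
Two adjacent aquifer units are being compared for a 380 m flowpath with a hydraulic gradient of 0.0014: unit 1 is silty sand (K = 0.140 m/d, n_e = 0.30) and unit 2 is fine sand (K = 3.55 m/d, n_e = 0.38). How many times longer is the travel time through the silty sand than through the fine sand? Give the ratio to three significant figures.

Unit 1 (silty sand): v = 0.140×0.0014/0.30 = 6.533e-4 m/d, t = 380/6.533e-4 = 581600 d
Unit 2 (fine sand): v = 3.55×0.0014/0.38 = 0.01308 m/d, t = 380/0.01308 = 29050 d
t(silty sand) / t(fine sand) = 581600/29050 = 20.0

20.0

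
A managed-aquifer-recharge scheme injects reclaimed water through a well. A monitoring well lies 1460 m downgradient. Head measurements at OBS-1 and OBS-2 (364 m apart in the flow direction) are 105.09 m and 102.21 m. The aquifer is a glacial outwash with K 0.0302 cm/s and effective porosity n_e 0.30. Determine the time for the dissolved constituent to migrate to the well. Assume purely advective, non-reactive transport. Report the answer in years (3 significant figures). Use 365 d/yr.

5.81 years

Hydraulic gradient i = (105.09 − 102.21) / 364 = 2.88 / 364 = 0.007912
K = 0.0302 cm/s × 864 = 26.09 m/d
Darcy flux q = K·i = 26.09 × 0.007912 = 0.2064 m/d
v = Ki/n = 26.09·0.007912/0.30 = 0.6882 m/d
t = L / v = 1460 / 0.6882 = 2122 d
   = 2122 / 365 = 5.81 yr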